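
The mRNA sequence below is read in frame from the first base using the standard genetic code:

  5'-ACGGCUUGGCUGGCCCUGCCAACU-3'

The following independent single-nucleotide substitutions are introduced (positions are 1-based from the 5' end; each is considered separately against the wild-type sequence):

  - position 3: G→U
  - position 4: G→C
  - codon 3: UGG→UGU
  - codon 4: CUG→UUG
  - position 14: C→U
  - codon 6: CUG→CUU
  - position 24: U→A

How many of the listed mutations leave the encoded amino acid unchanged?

Codon 1: ACG (Thr) → ACU (Thr) — synonymous.
Codon 2: GCU (Ala) → CCU (Pro) — missense.
Codon 3: UGG (Trp) → UGU (Cys) — missense.
Codon 4: CUG (Leu) → UUG (Leu) — synonymous.
Codon 5: GCC (Ala) → GUC (Val) — missense.
Codon 6: CUG (Leu) → CUU (Leu) — synonymous.
Codon 8: ACU (Thr) → ACA (Thr) — synonymous.
Synonymous: 4 of 7.

4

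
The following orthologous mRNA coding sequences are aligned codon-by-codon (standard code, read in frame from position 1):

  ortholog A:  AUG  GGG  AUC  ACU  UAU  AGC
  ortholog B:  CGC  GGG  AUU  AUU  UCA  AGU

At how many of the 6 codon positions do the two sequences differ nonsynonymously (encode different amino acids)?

Codon 1: AUG Met / CGC Arg — nonsynonymous.
Codon 2: GGG Gly / GGG Gly — identical.
Codon 3: AUC Ile / AUU Ile — synonymous.
Codon 4: ACU Thr / AUU Ile — nonsynonymous.
Codon 5: UAU Tyr / UCA Ser — nonsynonymous.
Codon 6: AGC Ser / AGU Ser — synonymous.
Nonsynonymous differences: 3.

3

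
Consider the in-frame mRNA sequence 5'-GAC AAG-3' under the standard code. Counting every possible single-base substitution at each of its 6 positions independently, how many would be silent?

2

Codon 1 (GAC, Asp): 1 synonymous substitution.
Codon 2 (AAG, Lys): 1 synonymous substitution.
Total: 1 + 1 = 2.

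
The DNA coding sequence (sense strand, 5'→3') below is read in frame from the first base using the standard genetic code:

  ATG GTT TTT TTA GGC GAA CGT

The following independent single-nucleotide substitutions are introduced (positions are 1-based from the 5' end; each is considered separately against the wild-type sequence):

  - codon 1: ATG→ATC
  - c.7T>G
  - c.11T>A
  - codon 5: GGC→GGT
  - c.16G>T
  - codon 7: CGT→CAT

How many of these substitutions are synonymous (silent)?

Codon 1: ATG (Met) → ATC (Ile) — missense.
Codon 3: TTT (Phe) → GTT (Val) — missense.
Codon 4: TTA (Leu) → TAA (Stop) — nonsense.
Codon 5: GGC (Gly) → GGT (Gly) — synonymous.
Codon 6: GAA (Glu) → TAA (Stop) — nonsense.
Codon 7: CGT (Arg) → CAT (His) — missense.
Synonymous: 1 of 6.

1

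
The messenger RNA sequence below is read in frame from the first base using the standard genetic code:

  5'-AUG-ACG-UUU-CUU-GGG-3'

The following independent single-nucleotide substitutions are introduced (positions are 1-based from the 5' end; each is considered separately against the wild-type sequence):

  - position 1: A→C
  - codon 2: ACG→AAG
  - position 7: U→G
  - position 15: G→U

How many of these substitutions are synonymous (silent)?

1

Codon 1: AUG (Met) → CUG (Leu) — missense.
Codon 2: ACG (Thr) → AAG (Lys) — missense.
Codon 3: UUU (Phe) → GUU (Val) — missense.
Codon 5: GGG (Gly) → GGU (Gly) — synonymous.
Synonymous: 1 of 4.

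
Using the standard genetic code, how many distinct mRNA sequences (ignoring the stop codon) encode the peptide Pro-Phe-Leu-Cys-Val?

384

Pro: 4 codons.
Phe: 2 codons.
Leu: 6 codons.
Cys: 2 codons.
Val: 4 codons.
4 × 2 × 6 × 2 × 4 = 384.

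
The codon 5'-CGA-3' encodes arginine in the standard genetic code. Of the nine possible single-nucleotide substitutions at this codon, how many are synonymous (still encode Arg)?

Position 1: AGA → 1 synonymous.
Position 2: none → 0 synonymous.
Position 3: CGT, CGC, CGG → 3 synonymous.
Total: 1 + 0 + 3 = 4.

4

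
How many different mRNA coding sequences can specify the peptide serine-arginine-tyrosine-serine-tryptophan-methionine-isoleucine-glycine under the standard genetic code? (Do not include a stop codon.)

Ser: 6 codons.
Arg: 6 codons.
Tyr: 2 codons.
Ser: 6 codons.
Trp: 1 codon.
Met: 1 codon.
Ile: 3 codons.
Gly: 4 codons.
6 × 6 × 2 × 6 × 1 × 1 × 3 × 4 = 5184.

5184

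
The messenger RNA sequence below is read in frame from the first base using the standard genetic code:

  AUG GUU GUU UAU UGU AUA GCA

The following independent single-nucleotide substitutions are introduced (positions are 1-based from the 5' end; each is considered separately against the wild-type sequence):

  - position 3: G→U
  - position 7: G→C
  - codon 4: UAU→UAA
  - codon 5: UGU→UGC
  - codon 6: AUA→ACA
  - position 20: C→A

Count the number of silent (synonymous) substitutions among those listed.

1

Codon 1: AUG (Met) → AUU (Ile) — missense.
Codon 3: GUU (Val) → CUU (Leu) — missense.
Codon 4: UAU (Tyr) → UAA (Stop) — nonsense.
Codon 5: UGU (Cys) → UGC (Cys) — synonymous.
Codon 6: AUA (Ile) → ACA (Thr) — missense.
Codon 7: GCA (Ala) → GAA (Glu) — missense.
Synonymous: 1 of 6.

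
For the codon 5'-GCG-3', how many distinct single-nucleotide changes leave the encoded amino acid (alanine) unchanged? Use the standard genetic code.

3

Position 1: none → 0 synonymous.
Position 2: none → 0 synonymous.
Position 3: GCU, GCC, GCA → 3 synonymous.
Total: 0 + 0 + 3 = 3.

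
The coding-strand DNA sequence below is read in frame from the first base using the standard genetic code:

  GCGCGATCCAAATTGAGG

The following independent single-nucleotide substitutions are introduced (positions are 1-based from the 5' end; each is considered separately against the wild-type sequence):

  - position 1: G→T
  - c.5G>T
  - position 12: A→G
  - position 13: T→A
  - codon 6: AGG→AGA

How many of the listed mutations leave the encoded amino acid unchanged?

Codon 1: GCG (Ala) → TCG (Ser) — missense.
Codon 2: CGA (Arg) → CTA (Leu) — missense.
Codon 4: AAA (Lys) → AAG (Lys) — synonymous.
Codon 5: TTG (Leu) → ATG (Met) — missense.
Codon 6: AGG (Arg) → AGA (Arg) — synonymous.
Synonymous: 2 of 5.

2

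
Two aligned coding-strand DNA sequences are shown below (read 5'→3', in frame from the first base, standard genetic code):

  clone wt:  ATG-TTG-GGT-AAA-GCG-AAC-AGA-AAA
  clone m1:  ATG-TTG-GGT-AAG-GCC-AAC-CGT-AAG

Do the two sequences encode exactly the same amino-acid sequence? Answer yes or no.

Codon 1: ATG Met / ATG Met — identical.
Codon 2: TTG Leu / TTG Leu — identical.
Codon 3: GGT Gly / GGT Gly — identical.
Codon 4: AAA Lys / AAG Lys — synonymous.
Codon 5: GCG Ala / GCC Ala — synonymous.
Codon 6: AAC Asn / AAC Asn — identical.
Codon 7: AGA Arg / CGT Arg — synonymous.
Codon 8: AAA Lys / AAG Lys — synonymous.
Nonsynonymous differences: 0 → same protein.

yes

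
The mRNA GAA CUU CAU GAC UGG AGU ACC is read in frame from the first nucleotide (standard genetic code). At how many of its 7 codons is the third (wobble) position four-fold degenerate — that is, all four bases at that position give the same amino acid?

2

Codon 1 GAA (Glu): third position 2-fold.
Codon 2 CUU (Leu): third position 4-fold.
Codon 3 CAU (His): third position 2-fold.
Codon 4 GAC (Asp): third position 2-fold.
Codon 5 UGG (Trp): third position 1-fold.
Codon 6 AGU (Ser): third position 2-fold.
Codon 7 ACC (Thr): third position 4-fold.
Four-fold degenerate third positions: 2.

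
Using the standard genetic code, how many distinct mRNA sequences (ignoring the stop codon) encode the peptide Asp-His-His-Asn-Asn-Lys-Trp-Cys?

128

Asp: 2 codons.
His: 2 codons.
His: 2 codons.
Asn: 2 codons.
Asn: 2 codons.
Lys: 2 codons.
Trp: 1 codon.
Cys: 2 codons.
2 × 2 × 2 × 2 × 2 × 2 × 1 × 2 = 128.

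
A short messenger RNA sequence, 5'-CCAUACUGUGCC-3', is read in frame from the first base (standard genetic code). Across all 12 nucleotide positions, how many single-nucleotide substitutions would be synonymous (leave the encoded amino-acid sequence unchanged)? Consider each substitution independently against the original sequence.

8

Codon 1 (CCA, Pro): 3 synonymous substitutions.
Codon 2 (UAC, Tyr): 1 synonymous substitution.
Codon 3 (UGU, Cys): 1 synonymous substitution.
Codon 4 (GCC, Ala): 3 synonymous substitutions.
Total: 3 + 1 + 1 + 3 = 8.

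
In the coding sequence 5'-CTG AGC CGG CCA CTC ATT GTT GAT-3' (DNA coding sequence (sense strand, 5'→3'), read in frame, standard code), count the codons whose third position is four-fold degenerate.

5

Codon 1 CTG (Leu): third position 4-fold.
Codon 2 AGC (Ser): third position 2-fold.
Codon 3 CGG (Arg): third position 4-fold.
Codon 4 CCA (Pro): third position 4-fold.
Codon 5 CTC (Leu): third position 4-fold.
Codon 6 ATT (Ile): third position 3-fold.
Codon 7 GTT (Val): third position 4-fold.
Codon 8 GAT (Asp): third position 2-fold.
Four-fold degenerate third positions: 5.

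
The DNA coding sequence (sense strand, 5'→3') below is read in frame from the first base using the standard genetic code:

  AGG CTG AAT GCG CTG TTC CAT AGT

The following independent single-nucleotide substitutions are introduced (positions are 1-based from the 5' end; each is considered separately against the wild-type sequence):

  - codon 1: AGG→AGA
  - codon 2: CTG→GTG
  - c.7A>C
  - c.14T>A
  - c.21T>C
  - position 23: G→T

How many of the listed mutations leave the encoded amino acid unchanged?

2

Codon 1: AGG (Arg) → AGA (Arg) — synonymous.
Codon 2: CTG (Leu) → GTG (Val) — missense.
Codon 3: AAT (Asn) → CAT (His) — missense.
Codon 5: CTG (Leu) → CAG (Gln) — missense.
Codon 7: CAT (His) → CAC (His) — synonymous.
Codon 8: AGT (Ser) → ATT (Ile) — missense.
Synonymous: 2 of 6.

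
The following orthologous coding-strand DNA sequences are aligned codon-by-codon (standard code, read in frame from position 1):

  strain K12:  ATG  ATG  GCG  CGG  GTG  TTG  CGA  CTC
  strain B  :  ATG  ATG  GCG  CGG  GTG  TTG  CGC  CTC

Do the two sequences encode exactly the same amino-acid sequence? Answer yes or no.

Codon 1: ATG Met / ATG Met — identical.
Codon 2: ATG Met / ATG Met — identical.
Codon 3: GCG Ala / GCG Ala — identical.
Codon 4: CGG Arg / CGG Arg — identical.
Codon 5: GTG Val / GTG Val — identical.
Codon 6: TTG Leu / TTG Leu — identical.
Codon 7: CGA Arg / CGC Arg — synonymous.
Codon 8: CTC Leu / CTC Leu — identical.
Nonsynonymous differences: 0 → same protein.

yes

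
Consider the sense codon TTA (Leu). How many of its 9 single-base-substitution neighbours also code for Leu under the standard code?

2

Position 1: CTA → 1 synonymous.
Position 2: none → 0 synonymous.
Position 3: TTG → 1 synonymous.
Total: 1 + 0 + 1 = 2.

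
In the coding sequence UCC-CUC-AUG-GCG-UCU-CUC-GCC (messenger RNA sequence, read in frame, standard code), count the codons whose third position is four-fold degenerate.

Codon 1 UCC (Ser): third position 4-fold.
Codon 2 CUC (Leu): third position 4-fold.
Codon 3 AUG (Met): third position 1-fold.
Codon 4 GCG (Ala): third position 4-fold.
Codon 5 UCU (Ser): third position 4-fold.
Codon 6 CUC (Leu): third position 4-fold.
Codon 7 GCC (Ala): third position 4-fold.
Four-fold degenerate third positions: 6.

6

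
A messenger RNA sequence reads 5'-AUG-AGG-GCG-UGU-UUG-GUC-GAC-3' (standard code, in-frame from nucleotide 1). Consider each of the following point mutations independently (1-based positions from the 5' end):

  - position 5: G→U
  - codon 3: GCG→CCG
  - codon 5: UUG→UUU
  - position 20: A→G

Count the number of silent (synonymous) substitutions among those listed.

Codon 2: AGG (Arg) → AUG (Met) — missense.
Codon 3: GCG (Ala) → CCG (Pro) — missense.
Codon 5: UUG (Leu) → UUU (Phe) — missense.
Codon 7: GAC (Asp) → GGC (Gly) — missense.
Synonymous: 0 of 4.

0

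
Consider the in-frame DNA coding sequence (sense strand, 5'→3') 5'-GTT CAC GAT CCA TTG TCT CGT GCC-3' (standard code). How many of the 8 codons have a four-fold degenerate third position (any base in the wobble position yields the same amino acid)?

Codon 1 GTT (Val): third position 4-fold.
Codon 2 CAC (His): third position 2-fold.
Codon 3 GAT (Asp): third position 2-fold.
Codon 4 CCA (Pro): third position 4-fold.
Codon 5 TTG (Leu): third position 2-fold.
Codon 6 TCT (Ser): third position 4-fold.
Codon 7 CGT (Arg): third position 4-fold.
Codon 8 GCC (Ala): third position 4-fold.
Four-fold degenerate third positions: 5.

5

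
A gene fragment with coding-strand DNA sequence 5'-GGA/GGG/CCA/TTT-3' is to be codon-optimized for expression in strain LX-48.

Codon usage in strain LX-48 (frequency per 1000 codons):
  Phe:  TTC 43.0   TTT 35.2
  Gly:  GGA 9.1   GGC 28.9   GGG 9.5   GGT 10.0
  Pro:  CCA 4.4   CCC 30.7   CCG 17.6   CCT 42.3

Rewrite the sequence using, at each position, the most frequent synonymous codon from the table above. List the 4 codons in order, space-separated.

GGC GGC CCT TTC

Codon 1 (Gly): best is GGC at 28.9.
Codon 2 (Gly): best is GGC at 28.9.
Codon 3 (Pro): best is CCT at 42.3.
Codon 4 (Phe): best is TTC at 43.0.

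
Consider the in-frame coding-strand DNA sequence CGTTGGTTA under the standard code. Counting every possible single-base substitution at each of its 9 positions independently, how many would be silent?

5

Codon 1 (CGT, Arg): 3 synonymous substitutions.
Codon 2 (TGG, Trp): 0 synonymous substitutions.
Codon 3 (TTA, Leu): 2 synonymous substitutions.
Total: 3 + 0 + 2 = 5.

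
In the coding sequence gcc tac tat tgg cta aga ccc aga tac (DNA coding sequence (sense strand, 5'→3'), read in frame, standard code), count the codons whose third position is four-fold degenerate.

3

Codon 1 GCC (Ala): third position 4-fold.
Codon 2 TAC (Tyr): third position 2-fold.
Codon 3 TAT (Tyr): third position 2-fold.
Codon 4 TGG (Trp): third position 1-fold.
Codon 5 CTA (Leu): third position 4-fold.
Codon 6 AGA (Arg): third position 2-fold.
Codon 7 CCC (Pro): third position 4-fold.
Codon 8 AGA (Arg): third position 2-fold.
Codon 9 TAC (Tyr): third position 2-fold.
Four-fold degenerate third positions: 3.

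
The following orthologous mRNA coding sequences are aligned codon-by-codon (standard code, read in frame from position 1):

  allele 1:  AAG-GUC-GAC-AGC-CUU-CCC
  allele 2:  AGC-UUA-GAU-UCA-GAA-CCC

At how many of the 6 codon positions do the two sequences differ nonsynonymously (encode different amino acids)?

Codon 1: AAG Lys / AGC Ser — nonsynonymous.
Codon 2: GUC Val / UUA Leu — nonsynonymous.
Codon 3: GAC Asp / GAU Asp — synonymous.
Codon 4: AGC Ser / UCA Ser — synonymous.
Codon 5: CUU Leu / GAA Glu — nonsynonymous.
Codon 6: CCC Pro / CCC Pro — identical.
Nonsynonymous differences: 3.

3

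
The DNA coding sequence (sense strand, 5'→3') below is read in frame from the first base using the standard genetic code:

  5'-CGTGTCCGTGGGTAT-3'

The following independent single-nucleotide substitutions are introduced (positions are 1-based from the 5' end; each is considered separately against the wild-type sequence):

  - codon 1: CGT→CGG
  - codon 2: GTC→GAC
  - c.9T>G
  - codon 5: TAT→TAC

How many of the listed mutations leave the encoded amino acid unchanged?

3

Codon 1: CGT (Arg) → CGG (Arg) — synonymous.
Codon 2: GTC (Val) → GAC (Asp) — missense.
Codon 3: CGT (Arg) → CGG (Arg) — synonymous.
Codon 5: TAT (Tyr) → TAC (Tyr) — synonymous.
Synonymous: 3 of 4.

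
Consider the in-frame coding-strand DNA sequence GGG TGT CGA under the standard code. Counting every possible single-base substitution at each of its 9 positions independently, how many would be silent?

8

Codon 1 (GGG, Gly): 3 synonymous substitutions.
Codon 2 (TGT, Cys): 1 synonymous substitution.
Codon 3 (CGA, Arg): 4 synonymous substitutions.
Total: 3 + 1 + 4 = 8.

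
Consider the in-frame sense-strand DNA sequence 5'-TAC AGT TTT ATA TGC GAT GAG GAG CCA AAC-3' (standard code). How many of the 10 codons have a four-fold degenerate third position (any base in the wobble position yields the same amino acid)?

Codon 1 TAC (Tyr): third position 2-fold.
Codon 2 AGT (Ser): third position 2-fold.
Codon 3 TTT (Phe): third position 2-fold.
Codon 4 ATA (Ile): third position 3-fold.
Codon 5 TGC (Cys): third position 2-fold.
Codon 6 GAT (Asp): third position 2-fold.
Codon 7 GAG (Glu): third position 2-fold.
Codon 8 GAG (Glu): third position 2-fold.
Codon 9 CCA (Pro): third position 4-fold.
Codon 10 AAC (Asn): third position 2-fold.
Four-fold degenerate third positions: 1.

1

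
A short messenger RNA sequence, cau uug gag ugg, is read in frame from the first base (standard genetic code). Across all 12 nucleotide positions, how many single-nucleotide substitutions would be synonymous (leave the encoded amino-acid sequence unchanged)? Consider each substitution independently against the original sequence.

Codon 1 (CAU, His): 1 synonymous substitution.
Codon 2 (UUG, Leu): 2 synonymous substitutions.
Codon 3 (GAG, Glu): 1 synonymous substitution.
Codon 4 (UGG, Trp): 0 synonymous substitutions.
Total: 1 + 2 + 1 + 0 = 4.

4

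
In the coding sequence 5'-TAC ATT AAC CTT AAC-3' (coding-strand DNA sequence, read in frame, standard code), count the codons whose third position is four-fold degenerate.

Codon 1 TAC (Tyr): third position 2-fold.
Codon 2 ATT (Ile): third position 3-fold.
Codon 3 AAC (Asn): third position 2-fold.
Codon 4 CTT (Leu): third position 4-fold.
Codon 5 AAC (Asn): third position 2-fold.
Four-fold degenerate third positions: 1.

1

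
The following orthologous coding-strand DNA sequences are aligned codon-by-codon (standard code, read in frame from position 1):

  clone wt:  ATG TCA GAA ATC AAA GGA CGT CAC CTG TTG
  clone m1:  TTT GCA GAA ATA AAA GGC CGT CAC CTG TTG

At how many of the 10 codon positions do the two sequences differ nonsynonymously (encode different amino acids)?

Codon 1: ATG Met / TTT Phe — nonsynonymous.
Codon 2: TCA Ser / GCA Ala — nonsynonymous.
Codon 3: GAA Glu / GAA Glu — identical.
Codon 4: ATC Ile / ATA Ile — synonymous.
Codon 5: AAA Lys / AAA Lys — identical.
Codon 6: GGA Gly / GGC Gly — synonymous.
Codon 7: CGT Arg / CGT Arg — identical.
Codon 8: CAC His / CAC His — identical.
Codon 9: CTG Leu / CTG Leu — identical.
Codon 10: TTG Leu / TTG Leu — identical.
Nonsynonymous differences: 2.

2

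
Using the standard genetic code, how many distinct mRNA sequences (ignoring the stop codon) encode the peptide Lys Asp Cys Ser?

Lys: 2 codons.
Asp: 2 codons.
Cys: 2 codons.
Ser: 6 codons.
2 × 2 × 2 × 6 = 48.

48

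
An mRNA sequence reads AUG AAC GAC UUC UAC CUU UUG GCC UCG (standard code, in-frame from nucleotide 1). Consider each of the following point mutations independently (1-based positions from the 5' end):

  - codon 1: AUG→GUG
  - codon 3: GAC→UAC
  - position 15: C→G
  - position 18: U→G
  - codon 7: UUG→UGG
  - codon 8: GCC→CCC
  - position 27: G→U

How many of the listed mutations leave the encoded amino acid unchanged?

Codon 1: AUG (Met) → GUG (Val) — missense.
Codon 3: GAC (Asp) → UAC (Tyr) — missense.
Codon 5: UAC (Tyr) → UAG (Stop) — nonsense.
Codon 6: CUU (Leu) → CUG (Leu) — synonymous.
Codon 7: UUG (Leu) → UGG (Trp) — missense.
Codon 8: GCC (Ala) → CCC (Pro) — missense.
Codon 9: UCG (Ser) → UCU (Ser) — synonymous.
Synonymous: 2 of 7.

2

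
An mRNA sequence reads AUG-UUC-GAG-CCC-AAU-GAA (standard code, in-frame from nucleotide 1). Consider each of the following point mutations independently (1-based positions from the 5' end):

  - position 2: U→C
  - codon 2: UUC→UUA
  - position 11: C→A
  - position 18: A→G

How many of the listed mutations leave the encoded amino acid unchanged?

Codon 1: AUG (Met) → ACG (Thr) — missense.
Codon 2: UUC (Phe) → UUA (Leu) — missense.
Codon 4: CCC (Pro) → CAC (His) — missense.
Codon 6: GAA (Glu) → GAG (Glu) — synonymous.
Synonymous: 1 of 4.

1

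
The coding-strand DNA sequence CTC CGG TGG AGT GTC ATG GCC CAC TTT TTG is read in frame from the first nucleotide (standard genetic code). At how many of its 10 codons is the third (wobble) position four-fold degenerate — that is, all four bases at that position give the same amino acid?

Codon 1 CTC (Leu): third position 4-fold.
Codon 2 CGG (Arg): third position 4-fold.
Codon 3 TGG (Trp): third position 1-fold.
Codon 4 AGT (Ser): third position 2-fold.
Codon 5 GTC (Val): third position 4-fold.
Codon 6 ATG (Met): third position 1-fold.
Codon 7 GCC (Ala): third position 4-fold.
Codon 8 CAC (His): third position 2-fold.
Codon 9 TTT (Phe): third position 2-fold.
Codon 10 TTG (Leu): third position 2-fold.
Four-fold degenerate third positions: 4.

4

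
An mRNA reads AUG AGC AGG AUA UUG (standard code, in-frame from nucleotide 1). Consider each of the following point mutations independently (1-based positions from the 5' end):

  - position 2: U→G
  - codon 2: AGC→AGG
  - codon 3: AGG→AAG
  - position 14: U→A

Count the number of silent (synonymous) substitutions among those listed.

Codon 1: AUG (Met) → AGG (Arg) — missense.
Codon 2: AGC (Ser) → AGG (Arg) — missense.
Codon 3: AGG (Arg) → AAG (Lys) — missense.
Codon 5: UUG (Leu) → UAG (Stop) — nonsense.
Synonymous: 0 of 4.

0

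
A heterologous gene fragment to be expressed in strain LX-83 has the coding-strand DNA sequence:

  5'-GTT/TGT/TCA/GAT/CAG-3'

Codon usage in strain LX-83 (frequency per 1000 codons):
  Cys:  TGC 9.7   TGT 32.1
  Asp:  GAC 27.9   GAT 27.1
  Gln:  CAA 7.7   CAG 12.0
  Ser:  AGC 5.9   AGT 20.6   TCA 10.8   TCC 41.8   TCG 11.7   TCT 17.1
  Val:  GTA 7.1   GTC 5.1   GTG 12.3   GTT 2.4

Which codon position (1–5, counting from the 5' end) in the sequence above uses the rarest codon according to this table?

Codon 1 GTT (Val): 2.4 per 1000.
Codon 2 TGT (Cys): 32.1 per 1000.
Codon 3 TCA (Ser): 10.8 per 1000.
Codon 4 GAT (Asp): 27.1 per 1000.
Codon 5 CAG (Gln): 12.0 per 1000.
Lowest frequency is 2.4 at codon 1.

1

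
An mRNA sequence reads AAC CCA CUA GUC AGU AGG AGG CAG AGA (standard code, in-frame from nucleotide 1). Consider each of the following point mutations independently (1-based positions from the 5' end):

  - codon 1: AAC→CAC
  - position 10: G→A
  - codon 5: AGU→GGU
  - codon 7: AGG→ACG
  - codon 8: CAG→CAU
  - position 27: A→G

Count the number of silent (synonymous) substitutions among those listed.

1

Codon 1: AAC (Asn) → CAC (His) — missense.
Codon 4: GUC (Val) → AUC (Ile) — missense.
Codon 5: AGU (Ser) → GGU (Gly) — missense.
Codon 7: AGG (Arg) → ACG (Thr) — missense.
Codon 8: CAG (Gln) → CAU (His) — missense.
Codon 9: AGA (Arg) → AGG (Arg) — synonymous.
Synonymous: 1 of 6.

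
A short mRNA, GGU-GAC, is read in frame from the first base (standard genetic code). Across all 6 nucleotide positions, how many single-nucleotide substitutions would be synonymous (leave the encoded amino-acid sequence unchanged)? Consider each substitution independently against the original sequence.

Codon 1 (GGU, Gly): 3 synonymous substitutions.
Codon 2 (GAC, Asp): 1 synonymous substitution.
Total: 3 + 1 = 4.

4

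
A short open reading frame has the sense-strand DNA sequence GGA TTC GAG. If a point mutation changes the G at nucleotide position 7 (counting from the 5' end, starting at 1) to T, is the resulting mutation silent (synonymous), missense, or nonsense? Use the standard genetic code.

Position 7 falls in codon 3: GAG → Glu.
After the substitution the codon is TAG → Stop.
The new codon is a stop codon, so this is a nonsense mutation.

nonsense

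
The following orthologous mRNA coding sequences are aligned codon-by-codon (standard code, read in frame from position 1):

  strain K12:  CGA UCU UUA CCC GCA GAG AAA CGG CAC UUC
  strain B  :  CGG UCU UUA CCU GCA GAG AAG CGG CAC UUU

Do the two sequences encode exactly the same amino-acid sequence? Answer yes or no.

Codon 1: CGA Arg / CGG Arg — synonymous.
Codon 2: UCU Ser / UCU Ser — identical.
Codon 3: UUA Leu / UUA Leu — identical.
Codon 4: CCC Pro / CCU Pro — synonymous.
Codon 5: GCA Ala / GCA Ala — identical.
Codon 6: GAG Glu / GAG Glu — identical.
Codon 7: AAA Lys / AAG Lys — synonymous.
Codon 8: CGG Arg / CGG Arg — identical.
Codon 9: CAC His / CAC His — identical.
Codon 10: UUC Phe / UUU Phe — synonymous.
Nonsynonymous differences: 0 → same protein.

yes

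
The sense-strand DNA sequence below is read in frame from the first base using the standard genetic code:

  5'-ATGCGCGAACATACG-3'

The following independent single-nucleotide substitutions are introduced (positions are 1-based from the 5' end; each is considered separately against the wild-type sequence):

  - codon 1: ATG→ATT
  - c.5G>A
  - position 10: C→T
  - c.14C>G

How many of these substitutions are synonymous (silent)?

0

Codon 1: ATG (Met) → ATT (Ile) — missense.
Codon 2: CGC (Arg) → CAC (His) — missense.
Codon 4: CAT (His) → TAT (Tyr) — missense.
Codon 5: ACG (Thr) → AGG (Arg) — missense.
Synonymous: 0 of 4.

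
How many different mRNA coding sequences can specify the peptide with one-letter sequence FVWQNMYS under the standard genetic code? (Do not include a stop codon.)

384

Phe: 2 codons.
Val: 4 codons.
Trp: 1 codon.
Gln: 2 codons.
Asn: 2 codons.
Met: 1 codon.
Tyr: 2 codons.
Ser: 6 codons.
2 × 4 × 1 × 2 × 2 × 1 × 2 × 6 = 384.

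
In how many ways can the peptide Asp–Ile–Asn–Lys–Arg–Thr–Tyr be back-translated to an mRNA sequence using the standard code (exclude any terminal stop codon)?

Asp: 2 codons.
Ile: 3 codons.
Asn: 2 codons.
Lys: 2 codons.
Arg: 6 codons.
Thr: 4 codons.
Tyr: 2 codons.
2 × 3 × 2 × 2 × 6 × 4 × 2 = 1152.

1152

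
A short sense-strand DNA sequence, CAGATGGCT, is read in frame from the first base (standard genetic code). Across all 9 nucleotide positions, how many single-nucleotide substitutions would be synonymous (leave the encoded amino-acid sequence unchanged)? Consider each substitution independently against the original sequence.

Codon 1 (CAG, Gln): 1 synonymous substitution.
Codon 2 (ATG, Met): 0 synonymous substitutions.
Codon 3 (GCT, Ala): 3 synonymous substitutions.
Total: 1 + 0 + 3 = 4.

4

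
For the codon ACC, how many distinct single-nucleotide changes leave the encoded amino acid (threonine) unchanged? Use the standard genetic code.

Position 1: none → 0 synonymous.
Position 2: none → 0 synonymous.
Position 3: ACU, ACA, ACG → 3 synonymous.
Total: 0 + 0 + 3 = 3.

3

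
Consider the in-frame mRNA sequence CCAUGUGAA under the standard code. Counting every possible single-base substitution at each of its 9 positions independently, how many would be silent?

5

Codon 1 (CCA, Pro): 3 synonymous substitutions.
Codon 2 (UGU, Cys): 1 synonymous substitution.
Codon 3 (GAA, Glu): 1 synonymous substitution.
Total: 3 + 1 + 1 = 5.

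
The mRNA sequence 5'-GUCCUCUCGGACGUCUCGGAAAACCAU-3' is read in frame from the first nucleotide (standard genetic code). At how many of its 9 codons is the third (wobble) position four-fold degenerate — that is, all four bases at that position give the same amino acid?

5

Codon 1 GUC (Val): third position 4-fold.
Codon 2 CUC (Leu): third position 4-fold.
Codon 3 UCG (Ser): third position 4-fold.
Codon 4 GAC (Asp): third position 2-fold.
Codon 5 GUC (Val): third position 4-fold.
Codon 6 UCG (Ser): third position 4-fold.
Codon 7 GAA (Glu): third position 2-fold.
Codon 8 AAC (Asn): third position 2-fold.
Codon 9 CAU (His): third position 2-fold.
Four-fold degenerate third positions: 5.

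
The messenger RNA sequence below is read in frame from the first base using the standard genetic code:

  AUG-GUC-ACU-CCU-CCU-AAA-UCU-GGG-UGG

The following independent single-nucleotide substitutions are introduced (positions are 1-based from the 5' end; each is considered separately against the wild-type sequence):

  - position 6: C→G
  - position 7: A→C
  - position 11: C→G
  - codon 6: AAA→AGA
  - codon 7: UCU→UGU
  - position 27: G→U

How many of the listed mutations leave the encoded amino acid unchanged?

Codon 2: GUC (Val) → GUG (Val) — synonymous.
Codon 3: ACU (Thr) → CCU (Pro) — missense.
Codon 4: CCU (Pro) → CGU (Arg) — missense.
Codon 6: AAA (Lys) → AGA (Arg) — missense.
Codon 7: UCU (Ser) → UGU (Cys) — missense.
Codon 9: UGG (Trp) → UGU (Cys) — missense.
Synonymous: 1 of 6.

1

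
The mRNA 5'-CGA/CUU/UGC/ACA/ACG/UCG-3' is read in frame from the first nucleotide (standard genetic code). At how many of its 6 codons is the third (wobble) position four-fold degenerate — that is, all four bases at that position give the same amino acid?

5

Codon 1 CGA (Arg): third position 4-fold.
Codon 2 CUU (Leu): third position 4-fold.
Codon 3 UGC (Cys): third position 2-fold.
Codon 4 ACA (Thr): third position 4-fold.
Codon 5 ACG (Thr): third position 4-fold.
Codon 6 UCG (Ser): third position 4-fold.
Four-fold degenerate third positions: 5.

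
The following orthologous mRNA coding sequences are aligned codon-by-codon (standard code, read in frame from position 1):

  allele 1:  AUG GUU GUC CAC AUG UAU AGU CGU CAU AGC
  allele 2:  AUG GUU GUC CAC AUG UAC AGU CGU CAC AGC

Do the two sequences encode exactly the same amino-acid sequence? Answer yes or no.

Codon 1: AUG Met / AUG Met — identical.
Codon 2: GUU Val / GUU Val — identical.
Codon 3: GUC Val / GUC Val — identical.
Codon 4: CAC His / CAC His — identical.
Codon 5: AUG Met / AUG Met — identical.
Codon 6: UAU Tyr / UAC Tyr — synonymous.
Codon 7: AGU Ser / AGU Ser — identical.
Codon 8: CGU Arg / CGU Arg — identical.
Codon 9: CAU His / CAC His — synonymous.
Codon 10: AGC Ser / AGC Ser — identical.
Nonsynonymous differences: 0 → same protein.

yes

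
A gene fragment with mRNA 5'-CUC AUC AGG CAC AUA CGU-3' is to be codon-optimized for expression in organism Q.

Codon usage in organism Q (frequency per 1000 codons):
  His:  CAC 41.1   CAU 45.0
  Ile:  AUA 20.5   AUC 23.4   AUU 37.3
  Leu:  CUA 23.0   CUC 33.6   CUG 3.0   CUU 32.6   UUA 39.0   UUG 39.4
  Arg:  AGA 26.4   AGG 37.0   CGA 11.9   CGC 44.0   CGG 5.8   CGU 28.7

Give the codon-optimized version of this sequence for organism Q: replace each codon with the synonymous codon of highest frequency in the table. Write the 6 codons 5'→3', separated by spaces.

UUG AUU CGC CAU AUU CGC

Codon 1 (Leu): best is UUG at 39.4.
Codon 2 (Ile): best is AUU at 37.3.
Codon 3 (Arg): best is CGC at 44.0.
Codon 4 (His): best is CAU at 45.0.
Codon 5 (Ile): best is AUU at 37.3.
Codon 6 (Arg): best is CGC at 44.0.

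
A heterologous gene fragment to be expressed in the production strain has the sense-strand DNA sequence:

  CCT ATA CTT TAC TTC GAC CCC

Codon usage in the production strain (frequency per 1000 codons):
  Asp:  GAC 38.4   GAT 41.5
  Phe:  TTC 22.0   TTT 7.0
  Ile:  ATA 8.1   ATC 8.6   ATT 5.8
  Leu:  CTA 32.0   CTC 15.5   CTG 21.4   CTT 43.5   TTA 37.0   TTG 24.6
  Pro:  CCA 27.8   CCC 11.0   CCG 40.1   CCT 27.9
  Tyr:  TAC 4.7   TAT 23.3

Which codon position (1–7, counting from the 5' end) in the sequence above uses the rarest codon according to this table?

4

Codon 1 CCT (Pro): 27.9 per 1000.
Codon 2 ATA (Ile): 8.1 per 1000.
Codon 3 CTT (Leu): 43.5 per 1000.
Codon 4 TAC (Tyr): 4.7 per 1000.
Codon 5 TTC (Phe): 22.0 per 1000.
Codon 6 GAC (Asp): 38.4 per 1000.
Codon 7 CCC (Pro): 11.0 per 1000.
Lowest frequency is 4.7 at codon 4.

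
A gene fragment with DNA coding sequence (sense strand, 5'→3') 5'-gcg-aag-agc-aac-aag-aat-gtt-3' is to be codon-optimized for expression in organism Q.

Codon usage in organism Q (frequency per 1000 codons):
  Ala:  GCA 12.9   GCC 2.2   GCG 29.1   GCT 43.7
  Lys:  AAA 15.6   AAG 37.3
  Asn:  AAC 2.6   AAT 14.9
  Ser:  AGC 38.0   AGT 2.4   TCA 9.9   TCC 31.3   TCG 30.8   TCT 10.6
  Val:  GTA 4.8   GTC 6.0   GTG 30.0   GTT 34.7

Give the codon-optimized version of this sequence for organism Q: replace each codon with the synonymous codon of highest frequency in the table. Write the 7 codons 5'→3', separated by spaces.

GCT AAG AGC AAT AAG AAT GTT

Codon 1 (Ala): best is GCT at 43.7.
Codon 2 (Lys): best is AAG at 37.3.
Codon 3 (Ser): best is AGC at 38.0.
Codon 4 (Asn): best is AAT at 14.9.
Codon 5 (Lys): best is AAG at 37.3.
Codon 6 (Asn): best is AAT at 14.9.
Codon 7 (Val): best is GTT at 34.7.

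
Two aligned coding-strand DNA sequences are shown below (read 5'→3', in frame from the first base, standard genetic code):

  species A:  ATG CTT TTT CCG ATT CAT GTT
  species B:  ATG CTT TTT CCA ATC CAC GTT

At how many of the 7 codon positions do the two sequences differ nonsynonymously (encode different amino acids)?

0

Codon 1: ATG Met / ATG Met — identical.
Codon 2: CTT Leu / CTT Leu — identical.
Codon 3: TTT Phe / TTT Phe — identical.
Codon 4: CCG Pro / CCA Pro — synonymous.
Codon 5: ATT Ile / ATC Ile — synonymous.
Codon 6: CAT His / CAC His — synonymous.
Codon 7: GTT Val / GTT Val — identical.
Nonsynonymous differences: 0.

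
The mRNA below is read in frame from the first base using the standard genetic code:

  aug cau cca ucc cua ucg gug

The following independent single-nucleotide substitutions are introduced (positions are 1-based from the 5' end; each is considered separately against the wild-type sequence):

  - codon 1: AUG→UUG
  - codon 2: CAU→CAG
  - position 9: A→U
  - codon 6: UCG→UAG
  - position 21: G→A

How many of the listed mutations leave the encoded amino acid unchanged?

Codon 1: AUG (Met) → UUG (Leu) — missense.
Codon 2: CAU (His) → CAG (Gln) — missense.
Codon 3: CCA (Pro) → CCU (Pro) — synonymous.
Codon 6: UCG (Ser) → UAG (Stop) — nonsense.
Codon 7: GUG (Val) → GUA (Val) — synonymous.
Synonymous: 2 of 5.

2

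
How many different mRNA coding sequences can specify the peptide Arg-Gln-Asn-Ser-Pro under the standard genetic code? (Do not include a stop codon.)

576

Arg: 6 codons.
Gln: 2 codons.
Asn: 2 codons.
Ser: 6 codons.
Pro: 4 codons.
6 × 2 × 2 × 6 × 4 = 576.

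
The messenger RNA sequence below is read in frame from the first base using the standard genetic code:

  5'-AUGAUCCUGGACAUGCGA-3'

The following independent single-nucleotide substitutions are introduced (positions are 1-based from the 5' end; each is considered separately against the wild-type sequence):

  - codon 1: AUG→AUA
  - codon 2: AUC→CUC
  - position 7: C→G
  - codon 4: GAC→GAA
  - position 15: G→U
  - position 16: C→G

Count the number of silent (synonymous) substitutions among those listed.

Codon 1: AUG (Met) → AUA (Ile) — missense.
Codon 2: AUC (Ile) → CUC (Leu) — missense.
Codon 3: CUG (Leu) → GUG (Val) — missense.
Codon 4: GAC (Asp) → GAA (Glu) — missense.
Codon 5: AUG (Met) → AUU (Ile) — missense.
Codon 6: CGA (Arg) → GGA (Gly) — missense.
Synonymous: 0 of 6.

0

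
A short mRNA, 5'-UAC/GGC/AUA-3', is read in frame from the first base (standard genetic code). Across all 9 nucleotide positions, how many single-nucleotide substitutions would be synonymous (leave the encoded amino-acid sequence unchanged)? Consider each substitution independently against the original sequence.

6

Codon 1 (UAC, Tyr): 1 synonymous substitution.
Codon 2 (GGC, Gly): 3 synonymous substitutions.
Codon 3 (AUA, Ile): 2 synonymous substitutions.
Total: 1 + 3 + 2 = 6.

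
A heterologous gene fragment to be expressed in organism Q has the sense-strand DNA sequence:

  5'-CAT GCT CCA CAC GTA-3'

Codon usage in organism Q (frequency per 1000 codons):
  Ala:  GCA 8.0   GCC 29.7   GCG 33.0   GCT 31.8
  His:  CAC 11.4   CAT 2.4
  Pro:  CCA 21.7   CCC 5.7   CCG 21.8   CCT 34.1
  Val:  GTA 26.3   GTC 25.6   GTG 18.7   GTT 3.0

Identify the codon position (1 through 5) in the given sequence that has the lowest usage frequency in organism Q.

1

Codon 1 CAT (His): 2.4 per 1000.
Codon 2 GCT (Ala): 31.8 per 1000.
Codon 3 CCA (Pro): 21.7 per 1000.
Codon 4 CAC (His): 11.4 per 1000.
Codon 5 GTA (Val): 26.3 per 1000.
Lowest frequency is 2.4 at codon 1.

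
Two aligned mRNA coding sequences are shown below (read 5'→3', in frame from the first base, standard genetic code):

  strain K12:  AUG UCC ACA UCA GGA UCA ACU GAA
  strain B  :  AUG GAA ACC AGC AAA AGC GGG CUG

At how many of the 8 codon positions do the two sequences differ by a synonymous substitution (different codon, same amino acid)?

3

Codon 1: AUG Met / AUG Met — identical.
Codon 2: UCC Ser / GAA Glu — nonsynonymous.
Codon 3: ACA Thr / ACC Thr — synonymous.
Codon 4: UCA Ser / AGC Ser — synonymous.
Codon 5: GGA Gly / AAA Lys — nonsynonymous.
Codon 6: UCA Ser / AGC Ser — synonymous.
Codon 7: ACU Thr / GGG Gly — nonsynonymous.
Codon 8: GAA Glu / CUG Leu — nonsynonymous.
Synonymous differences: 3.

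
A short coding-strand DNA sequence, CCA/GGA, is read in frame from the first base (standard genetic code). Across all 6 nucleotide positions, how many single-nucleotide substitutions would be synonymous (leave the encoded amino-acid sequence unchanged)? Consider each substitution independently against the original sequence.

Codon 1 (CCA, Pro): 3 synonymous substitutions.
Codon 2 (GGA, Gly): 3 synonymous substitutions.
Total: 3 + 3 = 6.

6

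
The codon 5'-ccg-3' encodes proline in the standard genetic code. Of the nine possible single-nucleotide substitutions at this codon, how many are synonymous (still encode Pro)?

Position 1: none → 0 synonymous.
Position 2: none → 0 synonymous.
Position 3: CCU, CCC, CCA → 3 synonymous.
Total: 0 + 0 + 3 = 3.

3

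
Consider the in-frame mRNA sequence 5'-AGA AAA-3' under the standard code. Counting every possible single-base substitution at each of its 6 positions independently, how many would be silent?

3

Codon 1 (AGA, Arg): 2 synonymous substitutions.
Codon 2 (AAA, Lys): 1 synonymous substitution.
Total: 2 + 1 = 3.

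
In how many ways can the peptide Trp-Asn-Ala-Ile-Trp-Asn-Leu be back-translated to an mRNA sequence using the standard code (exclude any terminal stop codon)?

288

Trp: 1 codon.
Asn: 2 codons.
Ala: 4 codons.
Ile: 3 codons.
Trp: 1 codon.
Asn: 2 codons.
Leu: 6 codons.
1 × 2 × 4 × 3 × 1 × 2 × 6 = 288.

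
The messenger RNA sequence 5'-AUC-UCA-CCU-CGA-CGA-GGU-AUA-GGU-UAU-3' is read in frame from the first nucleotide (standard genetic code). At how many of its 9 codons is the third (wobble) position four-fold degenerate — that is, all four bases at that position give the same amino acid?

Codon 1 AUC (Ile): third position 3-fold.
Codon 2 UCA (Ser): third position 4-fold.
Codon 3 CCU (Pro): third position 4-fold.
Codon 4 CGA (Arg): third position 4-fold.
Codon 5 CGA (Arg): third position 4-fold.
Codon 6 GGU (Gly): third position 4-fold.
Codon 7 AUA (Ile): third position 3-fold.
Codon 8 GGU (Gly): third position 4-fold.
Codon 9 UAU (Tyr): third position 2-fold.
Four-fold degenerate third positions: 6.

6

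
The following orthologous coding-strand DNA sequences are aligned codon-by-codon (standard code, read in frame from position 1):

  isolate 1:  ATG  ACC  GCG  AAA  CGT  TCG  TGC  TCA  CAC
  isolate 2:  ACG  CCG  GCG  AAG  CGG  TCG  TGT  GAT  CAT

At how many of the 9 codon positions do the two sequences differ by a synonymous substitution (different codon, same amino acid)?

Codon 1: ATG Met / ACG Thr — nonsynonymous.
Codon 2: ACC Thr / CCG Pro — nonsynonymous.
Codon 3: GCG Ala / GCG Ala — identical.
Codon 4: AAA Lys / AAG Lys — synonymous.
Codon 5: CGT Arg / CGG Arg — synonymous.
Codon 6: TCG Ser / TCG Ser — identical.
Codon 7: TGC Cys / TGT Cys — synonymous.
Codon 8: TCA Ser / GAT Asp — nonsynonymous.
Codon 9: CAC His / CAT His — synonymous.
Synonymous differences: 4.

4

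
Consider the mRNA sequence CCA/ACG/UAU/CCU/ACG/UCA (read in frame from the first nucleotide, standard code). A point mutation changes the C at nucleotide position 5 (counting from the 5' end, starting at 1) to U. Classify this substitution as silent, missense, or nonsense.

missense

Position 5 falls in codon 2: ACG → Thr.
After the substitution the codon is AUG → Met.
Thr ≠ Met, so this is a missense mutation.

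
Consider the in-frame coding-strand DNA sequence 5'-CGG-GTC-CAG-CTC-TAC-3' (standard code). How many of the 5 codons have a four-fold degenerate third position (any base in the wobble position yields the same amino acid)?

3

Codon 1 CGG (Arg): third position 4-fold.
Codon 2 GTC (Val): third position 4-fold.
Codon 3 CAG (Gln): third position 2-fold.
Codon 4 CTC (Leu): third position 4-fold.
Codon 5 TAC (Tyr): third position 2-fold.
Four-fold degenerate third positions: 3.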